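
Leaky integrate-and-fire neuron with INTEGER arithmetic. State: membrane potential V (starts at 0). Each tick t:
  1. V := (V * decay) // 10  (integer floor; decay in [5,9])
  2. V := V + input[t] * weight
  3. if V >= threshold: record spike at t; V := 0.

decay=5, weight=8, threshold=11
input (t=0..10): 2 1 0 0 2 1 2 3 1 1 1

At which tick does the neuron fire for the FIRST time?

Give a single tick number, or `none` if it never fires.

t=0: input=2 -> V=0 FIRE
t=1: input=1 -> V=8
t=2: input=0 -> V=4
t=3: input=0 -> V=2
t=4: input=2 -> V=0 FIRE
t=5: input=1 -> V=8
t=6: input=2 -> V=0 FIRE
t=7: input=3 -> V=0 FIRE
t=8: input=1 -> V=8
t=9: input=1 -> V=0 FIRE
t=10: input=1 -> V=8

Answer: 0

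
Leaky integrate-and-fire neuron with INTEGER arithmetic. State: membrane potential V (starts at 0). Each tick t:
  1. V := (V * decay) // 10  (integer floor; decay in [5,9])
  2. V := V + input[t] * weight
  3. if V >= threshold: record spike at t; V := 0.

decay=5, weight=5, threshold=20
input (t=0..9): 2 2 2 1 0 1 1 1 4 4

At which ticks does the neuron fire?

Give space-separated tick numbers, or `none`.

t=0: input=2 -> V=10
t=1: input=2 -> V=15
t=2: input=2 -> V=17
t=3: input=1 -> V=13
t=4: input=0 -> V=6
t=5: input=1 -> V=8
t=6: input=1 -> V=9
t=7: input=1 -> V=9
t=8: input=4 -> V=0 FIRE
t=9: input=4 -> V=0 FIRE

Answer: 8 9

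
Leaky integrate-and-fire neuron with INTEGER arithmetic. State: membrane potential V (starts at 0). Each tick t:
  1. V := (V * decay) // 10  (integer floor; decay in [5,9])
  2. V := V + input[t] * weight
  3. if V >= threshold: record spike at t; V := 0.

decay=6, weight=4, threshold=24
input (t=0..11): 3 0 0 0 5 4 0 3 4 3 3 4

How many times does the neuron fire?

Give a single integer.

Answer: 2

Derivation:
t=0: input=3 -> V=12
t=1: input=0 -> V=7
t=2: input=0 -> V=4
t=3: input=0 -> V=2
t=4: input=5 -> V=21
t=5: input=4 -> V=0 FIRE
t=6: input=0 -> V=0
t=7: input=3 -> V=12
t=8: input=4 -> V=23
t=9: input=3 -> V=0 FIRE
t=10: input=3 -> V=12
t=11: input=4 -> V=23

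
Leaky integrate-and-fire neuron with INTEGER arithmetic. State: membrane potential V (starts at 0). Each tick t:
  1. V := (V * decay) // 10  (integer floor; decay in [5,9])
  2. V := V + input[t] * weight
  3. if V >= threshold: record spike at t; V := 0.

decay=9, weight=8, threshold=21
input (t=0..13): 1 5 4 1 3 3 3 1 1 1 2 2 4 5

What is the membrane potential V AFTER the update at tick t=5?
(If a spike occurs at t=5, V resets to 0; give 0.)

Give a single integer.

Answer: 0

Derivation:
t=0: input=1 -> V=8
t=1: input=5 -> V=0 FIRE
t=2: input=4 -> V=0 FIRE
t=3: input=1 -> V=8
t=4: input=3 -> V=0 FIRE
t=5: input=3 -> V=0 FIRE
t=6: input=3 -> V=0 FIRE
t=7: input=1 -> V=8
t=8: input=1 -> V=15
t=9: input=1 -> V=0 FIRE
t=10: input=2 -> V=16
t=11: input=2 -> V=0 FIRE
t=12: input=4 -> V=0 FIRE
t=13: input=5 -> V=0 FIRE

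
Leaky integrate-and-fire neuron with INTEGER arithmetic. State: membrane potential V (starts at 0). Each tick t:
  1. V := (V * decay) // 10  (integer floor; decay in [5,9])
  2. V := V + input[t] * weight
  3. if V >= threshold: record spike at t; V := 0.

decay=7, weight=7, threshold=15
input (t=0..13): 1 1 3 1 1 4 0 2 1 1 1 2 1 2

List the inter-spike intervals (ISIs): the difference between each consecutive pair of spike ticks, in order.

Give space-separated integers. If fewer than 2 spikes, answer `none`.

Answer: 3 3 3 2

Derivation:
t=0: input=1 -> V=7
t=1: input=1 -> V=11
t=2: input=3 -> V=0 FIRE
t=3: input=1 -> V=7
t=4: input=1 -> V=11
t=5: input=4 -> V=0 FIRE
t=6: input=0 -> V=0
t=7: input=2 -> V=14
t=8: input=1 -> V=0 FIRE
t=9: input=1 -> V=7
t=10: input=1 -> V=11
t=11: input=2 -> V=0 FIRE
t=12: input=1 -> V=7
t=13: input=2 -> V=0 FIRE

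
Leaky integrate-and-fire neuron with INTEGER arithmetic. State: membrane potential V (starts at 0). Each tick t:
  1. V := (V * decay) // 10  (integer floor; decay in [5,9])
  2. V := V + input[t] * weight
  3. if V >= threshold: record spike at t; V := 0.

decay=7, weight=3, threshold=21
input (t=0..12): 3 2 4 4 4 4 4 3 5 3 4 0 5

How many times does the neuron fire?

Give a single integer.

t=0: input=3 -> V=9
t=1: input=2 -> V=12
t=2: input=4 -> V=20
t=3: input=4 -> V=0 FIRE
t=4: input=4 -> V=12
t=5: input=4 -> V=20
t=6: input=4 -> V=0 FIRE
t=7: input=3 -> V=9
t=8: input=5 -> V=0 FIRE
t=9: input=3 -> V=9
t=10: input=4 -> V=18
t=11: input=0 -> V=12
t=12: input=5 -> V=0 FIRE

Answer: 4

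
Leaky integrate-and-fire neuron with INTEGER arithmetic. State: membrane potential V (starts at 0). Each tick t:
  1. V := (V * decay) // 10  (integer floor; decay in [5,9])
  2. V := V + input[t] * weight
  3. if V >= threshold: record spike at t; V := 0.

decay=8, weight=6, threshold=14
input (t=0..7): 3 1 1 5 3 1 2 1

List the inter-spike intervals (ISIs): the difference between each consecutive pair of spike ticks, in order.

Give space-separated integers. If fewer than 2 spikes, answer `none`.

Answer: 3 1 2

Derivation:
t=0: input=3 -> V=0 FIRE
t=1: input=1 -> V=6
t=2: input=1 -> V=10
t=3: input=5 -> V=0 FIRE
t=4: input=3 -> V=0 FIRE
t=5: input=1 -> V=6
t=6: input=2 -> V=0 FIRE
t=7: input=1 -> V=6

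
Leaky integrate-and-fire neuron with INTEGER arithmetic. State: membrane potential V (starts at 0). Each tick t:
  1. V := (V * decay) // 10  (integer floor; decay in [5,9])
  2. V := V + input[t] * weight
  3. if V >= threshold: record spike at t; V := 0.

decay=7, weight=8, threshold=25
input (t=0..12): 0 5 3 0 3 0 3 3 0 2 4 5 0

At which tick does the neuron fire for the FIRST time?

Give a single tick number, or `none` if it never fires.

Answer: 1

Derivation:
t=0: input=0 -> V=0
t=1: input=5 -> V=0 FIRE
t=2: input=3 -> V=24
t=3: input=0 -> V=16
t=4: input=3 -> V=0 FIRE
t=5: input=0 -> V=0
t=6: input=3 -> V=24
t=7: input=3 -> V=0 FIRE
t=8: input=0 -> V=0
t=9: input=2 -> V=16
t=10: input=4 -> V=0 FIRE
t=11: input=5 -> V=0 FIRE
t=12: input=0 -> V=0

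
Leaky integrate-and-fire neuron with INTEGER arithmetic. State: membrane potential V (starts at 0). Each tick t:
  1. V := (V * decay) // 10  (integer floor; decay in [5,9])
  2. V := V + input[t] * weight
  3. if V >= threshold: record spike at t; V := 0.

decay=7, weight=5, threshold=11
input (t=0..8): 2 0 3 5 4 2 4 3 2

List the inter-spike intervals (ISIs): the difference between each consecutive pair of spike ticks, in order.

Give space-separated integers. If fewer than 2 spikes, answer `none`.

Answer: 1 1 2 1

Derivation:
t=0: input=2 -> V=10
t=1: input=0 -> V=7
t=2: input=3 -> V=0 FIRE
t=3: input=5 -> V=0 FIRE
t=4: input=4 -> V=0 FIRE
t=5: input=2 -> V=10
t=6: input=4 -> V=0 FIRE
t=7: input=3 -> V=0 FIRE
t=8: input=2 -> V=10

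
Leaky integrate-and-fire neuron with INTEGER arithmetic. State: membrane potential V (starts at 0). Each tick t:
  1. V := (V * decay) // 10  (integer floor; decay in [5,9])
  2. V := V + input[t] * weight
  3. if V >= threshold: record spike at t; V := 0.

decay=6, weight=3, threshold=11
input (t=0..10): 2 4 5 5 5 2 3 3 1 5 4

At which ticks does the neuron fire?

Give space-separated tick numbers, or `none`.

t=0: input=2 -> V=6
t=1: input=4 -> V=0 FIRE
t=2: input=5 -> V=0 FIRE
t=3: input=5 -> V=0 FIRE
t=4: input=5 -> V=0 FIRE
t=5: input=2 -> V=6
t=6: input=3 -> V=0 FIRE
t=7: input=3 -> V=9
t=8: input=1 -> V=8
t=9: input=5 -> V=0 FIRE
t=10: input=4 -> V=0 FIRE

Answer: 1 2 3 4 6 9 10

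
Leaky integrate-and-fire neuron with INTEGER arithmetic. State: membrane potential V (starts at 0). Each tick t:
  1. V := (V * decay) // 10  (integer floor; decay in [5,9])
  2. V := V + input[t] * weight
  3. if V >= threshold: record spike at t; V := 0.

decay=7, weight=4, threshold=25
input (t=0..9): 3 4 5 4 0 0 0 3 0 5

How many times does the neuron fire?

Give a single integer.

t=0: input=3 -> V=12
t=1: input=4 -> V=24
t=2: input=5 -> V=0 FIRE
t=3: input=4 -> V=16
t=4: input=0 -> V=11
t=5: input=0 -> V=7
t=6: input=0 -> V=4
t=7: input=3 -> V=14
t=8: input=0 -> V=9
t=9: input=5 -> V=0 FIRE

Answer: 2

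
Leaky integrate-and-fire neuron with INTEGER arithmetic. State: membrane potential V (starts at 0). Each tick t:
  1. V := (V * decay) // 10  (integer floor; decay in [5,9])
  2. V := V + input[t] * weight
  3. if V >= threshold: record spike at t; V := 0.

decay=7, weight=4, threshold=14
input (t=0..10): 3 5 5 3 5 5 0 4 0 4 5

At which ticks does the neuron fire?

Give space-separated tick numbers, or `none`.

Answer: 1 2 4 5 7 9 10

Derivation:
t=0: input=3 -> V=12
t=1: input=5 -> V=0 FIRE
t=2: input=5 -> V=0 FIRE
t=3: input=3 -> V=12
t=4: input=5 -> V=0 FIRE
t=5: input=5 -> V=0 FIRE
t=6: input=0 -> V=0
t=7: input=4 -> V=0 FIRE
t=8: input=0 -> V=0
t=9: input=4 -> V=0 FIRE
t=10: input=5 -> V=0 FIRE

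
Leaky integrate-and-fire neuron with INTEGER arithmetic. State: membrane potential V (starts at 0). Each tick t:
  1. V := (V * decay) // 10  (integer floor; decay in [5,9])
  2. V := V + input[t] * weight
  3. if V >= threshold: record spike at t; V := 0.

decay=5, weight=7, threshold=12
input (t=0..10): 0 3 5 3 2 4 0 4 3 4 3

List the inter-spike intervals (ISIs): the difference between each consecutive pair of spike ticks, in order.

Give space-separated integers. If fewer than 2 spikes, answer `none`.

Answer: 1 1 1 1 2 1 1 1

Derivation:
t=0: input=0 -> V=0
t=1: input=3 -> V=0 FIRE
t=2: input=5 -> V=0 FIRE
t=3: input=3 -> V=0 FIRE
t=4: input=2 -> V=0 FIRE
t=5: input=4 -> V=0 FIRE
t=6: input=0 -> V=0
t=7: input=4 -> V=0 FIRE
t=8: input=3 -> V=0 FIRE
t=9: input=4 -> V=0 FIRE
t=10: input=3 -> V=0 FIRE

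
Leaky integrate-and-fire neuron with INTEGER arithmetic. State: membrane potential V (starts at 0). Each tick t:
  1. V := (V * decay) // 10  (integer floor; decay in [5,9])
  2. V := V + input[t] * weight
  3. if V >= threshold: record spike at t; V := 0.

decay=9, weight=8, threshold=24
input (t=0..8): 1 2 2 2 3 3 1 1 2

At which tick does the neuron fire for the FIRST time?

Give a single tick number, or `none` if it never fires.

t=0: input=1 -> V=8
t=1: input=2 -> V=23
t=2: input=2 -> V=0 FIRE
t=3: input=2 -> V=16
t=4: input=3 -> V=0 FIRE
t=5: input=3 -> V=0 FIRE
t=6: input=1 -> V=8
t=7: input=1 -> V=15
t=8: input=2 -> V=0 FIRE

Answer: 2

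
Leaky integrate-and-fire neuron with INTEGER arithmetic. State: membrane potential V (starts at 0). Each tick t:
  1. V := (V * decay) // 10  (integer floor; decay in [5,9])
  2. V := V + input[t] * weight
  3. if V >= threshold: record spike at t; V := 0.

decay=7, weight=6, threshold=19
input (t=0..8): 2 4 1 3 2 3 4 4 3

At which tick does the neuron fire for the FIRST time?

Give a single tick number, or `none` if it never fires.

t=0: input=2 -> V=12
t=1: input=4 -> V=0 FIRE
t=2: input=1 -> V=6
t=3: input=3 -> V=0 FIRE
t=4: input=2 -> V=12
t=5: input=3 -> V=0 FIRE
t=6: input=4 -> V=0 FIRE
t=7: input=4 -> V=0 FIRE
t=8: input=3 -> V=18

Answer: 1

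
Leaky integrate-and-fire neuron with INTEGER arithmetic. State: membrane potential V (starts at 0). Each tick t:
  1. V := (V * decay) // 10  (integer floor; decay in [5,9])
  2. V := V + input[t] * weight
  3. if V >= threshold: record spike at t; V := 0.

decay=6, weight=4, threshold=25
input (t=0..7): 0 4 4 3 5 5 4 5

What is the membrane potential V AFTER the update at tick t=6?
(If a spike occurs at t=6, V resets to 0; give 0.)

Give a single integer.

t=0: input=0 -> V=0
t=1: input=4 -> V=16
t=2: input=4 -> V=0 FIRE
t=3: input=3 -> V=12
t=4: input=5 -> V=0 FIRE
t=5: input=5 -> V=20
t=6: input=4 -> V=0 FIRE
t=7: input=5 -> V=20

Answer: 0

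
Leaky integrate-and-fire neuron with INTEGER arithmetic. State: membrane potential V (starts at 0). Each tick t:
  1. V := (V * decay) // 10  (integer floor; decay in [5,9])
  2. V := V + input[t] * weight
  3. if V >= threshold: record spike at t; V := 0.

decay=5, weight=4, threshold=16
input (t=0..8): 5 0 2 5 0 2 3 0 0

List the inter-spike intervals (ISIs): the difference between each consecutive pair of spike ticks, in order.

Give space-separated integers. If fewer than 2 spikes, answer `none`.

Answer: 3 3

Derivation:
t=0: input=5 -> V=0 FIRE
t=1: input=0 -> V=0
t=2: input=2 -> V=8
t=3: input=5 -> V=0 FIRE
t=4: input=0 -> V=0
t=5: input=2 -> V=8
t=6: input=3 -> V=0 FIRE
t=7: input=0 -> V=0
t=8: input=0 -> V=0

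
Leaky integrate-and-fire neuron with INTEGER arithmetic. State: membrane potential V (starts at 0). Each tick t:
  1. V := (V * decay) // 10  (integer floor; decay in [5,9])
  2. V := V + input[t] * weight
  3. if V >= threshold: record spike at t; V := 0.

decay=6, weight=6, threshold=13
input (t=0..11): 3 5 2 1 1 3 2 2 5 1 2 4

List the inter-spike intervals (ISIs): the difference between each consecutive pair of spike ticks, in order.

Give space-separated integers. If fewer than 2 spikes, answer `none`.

Answer: 1 2 2 2 1 2 1

Derivation:
t=0: input=3 -> V=0 FIRE
t=1: input=5 -> V=0 FIRE
t=2: input=2 -> V=12
t=3: input=1 -> V=0 FIRE
t=4: input=1 -> V=6
t=5: input=3 -> V=0 FIRE
t=6: input=2 -> V=12
t=7: input=2 -> V=0 FIRE
t=8: input=5 -> V=0 FIRE
t=9: input=1 -> V=6
t=10: input=2 -> V=0 FIRE
t=11: input=4 -> V=0 FIRE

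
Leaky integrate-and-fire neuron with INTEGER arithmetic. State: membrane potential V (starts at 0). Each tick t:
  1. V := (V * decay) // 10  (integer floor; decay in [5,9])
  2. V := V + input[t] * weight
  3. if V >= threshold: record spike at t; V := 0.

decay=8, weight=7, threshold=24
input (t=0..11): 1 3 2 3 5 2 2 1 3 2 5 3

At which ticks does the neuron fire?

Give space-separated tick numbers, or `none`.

t=0: input=1 -> V=7
t=1: input=3 -> V=0 FIRE
t=2: input=2 -> V=14
t=3: input=3 -> V=0 FIRE
t=4: input=5 -> V=0 FIRE
t=5: input=2 -> V=14
t=6: input=2 -> V=0 FIRE
t=7: input=1 -> V=7
t=8: input=3 -> V=0 FIRE
t=9: input=2 -> V=14
t=10: input=5 -> V=0 FIRE
t=11: input=3 -> V=21

Answer: 1 3 4 6 8 10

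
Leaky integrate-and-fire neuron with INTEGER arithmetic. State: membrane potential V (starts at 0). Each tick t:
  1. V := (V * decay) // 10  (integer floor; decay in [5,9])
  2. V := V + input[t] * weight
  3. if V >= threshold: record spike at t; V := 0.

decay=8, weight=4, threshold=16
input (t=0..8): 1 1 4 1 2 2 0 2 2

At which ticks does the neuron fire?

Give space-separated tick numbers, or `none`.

Answer: 2 5

Derivation:
t=0: input=1 -> V=4
t=1: input=1 -> V=7
t=2: input=4 -> V=0 FIRE
t=3: input=1 -> V=4
t=4: input=2 -> V=11
t=5: input=2 -> V=0 FIRE
t=6: input=0 -> V=0
t=7: input=2 -> V=8
t=8: input=2 -> V=14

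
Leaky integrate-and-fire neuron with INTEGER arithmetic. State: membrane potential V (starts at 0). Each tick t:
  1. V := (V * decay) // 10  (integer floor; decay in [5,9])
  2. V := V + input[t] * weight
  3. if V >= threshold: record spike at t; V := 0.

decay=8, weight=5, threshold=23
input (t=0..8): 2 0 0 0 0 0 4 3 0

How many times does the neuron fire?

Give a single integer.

Answer: 1

Derivation:
t=0: input=2 -> V=10
t=1: input=0 -> V=8
t=2: input=0 -> V=6
t=3: input=0 -> V=4
t=4: input=0 -> V=3
t=5: input=0 -> V=2
t=6: input=4 -> V=21
t=7: input=3 -> V=0 FIRE
t=8: input=0 -> V=0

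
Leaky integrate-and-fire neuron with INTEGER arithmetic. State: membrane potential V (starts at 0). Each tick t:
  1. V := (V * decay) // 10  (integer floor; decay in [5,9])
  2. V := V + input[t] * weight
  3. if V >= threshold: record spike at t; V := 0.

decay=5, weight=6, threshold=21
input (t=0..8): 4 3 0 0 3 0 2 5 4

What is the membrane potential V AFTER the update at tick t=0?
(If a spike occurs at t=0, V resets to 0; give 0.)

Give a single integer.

Answer: 0

Derivation:
t=0: input=4 -> V=0 FIRE
t=1: input=3 -> V=18
t=2: input=0 -> V=9
t=3: input=0 -> V=4
t=4: input=3 -> V=20
t=5: input=0 -> V=10
t=6: input=2 -> V=17
t=7: input=5 -> V=0 FIRE
t=8: input=4 -> V=0 FIRE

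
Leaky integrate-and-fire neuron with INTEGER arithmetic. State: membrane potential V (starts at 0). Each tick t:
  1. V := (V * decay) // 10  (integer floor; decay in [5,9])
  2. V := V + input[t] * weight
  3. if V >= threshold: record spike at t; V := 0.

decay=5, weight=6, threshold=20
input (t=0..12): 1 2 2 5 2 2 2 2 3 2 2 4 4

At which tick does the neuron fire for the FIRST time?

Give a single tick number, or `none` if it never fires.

Answer: 3

Derivation:
t=0: input=1 -> V=6
t=1: input=2 -> V=15
t=2: input=2 -> V=19
t=3: input=5 -> V=0 FIRE
t=4: input=2 -> V=12
t=5: input=2 -> V=18
t=6: input=2 -> V=0 FIRE
t=7: input=2 -> V=12
t=8: input=3 -> V=0 FIRE
t=9: input=2 -> V=12
t=10: input=2 -> V=18
t=11: input=4 -> V=0 FIRE
t=12: input=4 -> V=0 FIRE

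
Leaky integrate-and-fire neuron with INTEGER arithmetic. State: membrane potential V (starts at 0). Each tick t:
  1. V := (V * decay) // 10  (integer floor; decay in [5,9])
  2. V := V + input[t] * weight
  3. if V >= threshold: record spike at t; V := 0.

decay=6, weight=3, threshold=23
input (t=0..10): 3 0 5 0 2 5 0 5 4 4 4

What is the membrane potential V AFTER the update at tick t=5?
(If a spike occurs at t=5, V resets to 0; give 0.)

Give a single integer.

Answer: 22

Derivation:
t=0: input=3 -> V=9
t=1: input=0 -> V=5
t=2: input=5 -> V=18
t=3: input=0 -> V=10
t=4: input=2 -> V=12
t=5: input=5 -> V=22
t=6: input=0 -> V=13
t=7: input=5 -> V=22
t=8: input=4 -> V=0 FIRE
t=9: input=4 -> V=12
t=10: input=4 -> V=19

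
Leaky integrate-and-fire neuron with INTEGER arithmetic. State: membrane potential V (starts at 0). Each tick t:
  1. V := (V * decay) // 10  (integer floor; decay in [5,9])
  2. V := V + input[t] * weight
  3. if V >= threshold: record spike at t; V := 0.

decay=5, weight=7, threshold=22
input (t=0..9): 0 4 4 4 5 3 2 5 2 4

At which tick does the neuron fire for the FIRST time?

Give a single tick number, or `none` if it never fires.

Answer: 1

Derivation:
t=0: input=0 -> V=0
t=1: input=4 -> V=0 FIRE
t=2: input=4 -> V=0 FIRE
t=3: input=4 -> V=0 FIRE
t=4: input=5 -> V=0 FIRE
t=5: input=3 -> V=21
t=6: input=2 -> V=0 FIRE
t=7: input=5 -> V=0 FIRE
t=8: input=2 -> V=14
t=9: input=4 -> V=0 FIRE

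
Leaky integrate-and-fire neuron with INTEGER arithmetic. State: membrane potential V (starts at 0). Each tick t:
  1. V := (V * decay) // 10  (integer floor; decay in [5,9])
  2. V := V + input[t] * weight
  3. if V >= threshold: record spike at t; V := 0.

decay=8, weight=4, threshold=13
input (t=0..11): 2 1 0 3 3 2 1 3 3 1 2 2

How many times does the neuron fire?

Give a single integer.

Answer: 5

Derivation:
t=0: input=2 -> V=8
t=1: input=1 -> V=10
t=2: input=0 -> V=8
t=3: input=3 -> V=0 FIRE
t=4: input=3 -> V=12
t=5: input=2 -> V=0 FIRE
t=6: input=1 -> V=4
t=7: input=3 -> V=0 FIRE
t=8: input=3 -> V=12
t=9: input=1 -> V=0 FIRE
t=10: input=2 -> V=8
t=11: input=2 -> V=0 FIRE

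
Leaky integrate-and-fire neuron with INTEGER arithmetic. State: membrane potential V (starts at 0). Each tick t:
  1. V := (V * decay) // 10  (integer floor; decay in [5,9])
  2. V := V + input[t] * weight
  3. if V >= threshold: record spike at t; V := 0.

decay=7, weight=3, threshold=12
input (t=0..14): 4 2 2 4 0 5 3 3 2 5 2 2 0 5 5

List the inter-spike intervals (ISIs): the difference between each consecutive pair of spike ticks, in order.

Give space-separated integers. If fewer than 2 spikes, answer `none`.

t=0: input=4 -> V=0 FIRE
t=1: input=2 -> V=6
t=2: input=2 -> V=10
t=3: input=4 -> V=0 FIRE
t=4: input=0 -> V=0
t=5: input=5 -> V=0 FIRE
t=6: input=3 -> V=9
t=7: input=3 -> V=0 FIRE
t=8: input=2 -> V=6
t=9: input=5 -> V=0 FIRE
t=10: input=2 -> V=6
t=11: input=2 -> V=10
t=12: input=0 -> V=7
t=13: input=5 -> V=0 FIRE
t=14: input=5 -> V=0 FIRE

Answer: 3 2 2 2 4 1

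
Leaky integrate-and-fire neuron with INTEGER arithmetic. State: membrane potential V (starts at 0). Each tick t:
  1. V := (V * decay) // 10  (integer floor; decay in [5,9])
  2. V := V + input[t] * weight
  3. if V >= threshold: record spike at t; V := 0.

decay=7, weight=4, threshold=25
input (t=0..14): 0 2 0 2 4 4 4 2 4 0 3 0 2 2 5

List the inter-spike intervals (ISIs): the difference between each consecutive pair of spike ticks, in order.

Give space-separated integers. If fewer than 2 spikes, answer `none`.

Answer: 3 6

Derivation:
t=0: input=0 -> V=0
t=1: input=2 -> V=8
t=2: input=0 -> V=5
t=3: input=2 -> V=11
t=4: input=4 -> V=23
t=5: input=4 -> V=0 FIRE
t=6: input=4 -> V=16
t=7: input=2 -> V=19
t=8: input=4 -> V=0 FIRE
t=9: input=0 -> V=0
t=10: input=3 -> V=12
t=11: input=0 -> V=8
t=12: input=2 -> V=13
t=13: input=2 -> V=17
t=14: input=5 -> V=0 FIRE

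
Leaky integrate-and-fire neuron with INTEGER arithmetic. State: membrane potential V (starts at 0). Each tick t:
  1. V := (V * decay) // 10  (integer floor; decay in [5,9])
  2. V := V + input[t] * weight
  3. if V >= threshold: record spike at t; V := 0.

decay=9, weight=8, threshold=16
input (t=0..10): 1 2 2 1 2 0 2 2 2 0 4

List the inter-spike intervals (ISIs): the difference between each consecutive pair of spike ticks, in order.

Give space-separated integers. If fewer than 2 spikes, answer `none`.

Answer: 1 2 2 1 1 2

Derivation:
t=0: input=1 -> V=8
t=1: input=2 -> V=0 FIRE
t=2: input=2 -> V=0 FIRE
t=3: input=1 -> V=8
t=4: input=2 -> V=0 FIRE
t=5: input=0 -> V=0
t=6: input=2 -> V=0 FIRE
t=7: input=2 -> V=0 FIRE
t=8: input=2 -> V=0 FIRE
t=9: input=0 -> V=0
t=10: input=4 -> V=0 FIRE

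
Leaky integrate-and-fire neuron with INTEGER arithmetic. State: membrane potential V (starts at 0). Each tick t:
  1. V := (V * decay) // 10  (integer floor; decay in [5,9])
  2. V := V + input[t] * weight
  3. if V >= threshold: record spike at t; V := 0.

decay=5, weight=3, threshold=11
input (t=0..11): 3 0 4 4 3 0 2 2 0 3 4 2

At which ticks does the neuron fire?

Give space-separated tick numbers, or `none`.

t=0: input=3 -> V=9
t=1: input=0 -> V=4
t=2: input=4 -> V=0 FIRE
t=3: input=4 -> V=0 FIRE
t=4: input=3 -> V=9
t=5: input=0 -> V=4
t=6: input=2 -> V=8
t=7: input=2 -> V=10
t=8: input=0 -> V=5
t=9: input=3 -> V=0 FIRE
t=10: input=4 -> V=0 FIRE
t=11: input=2 -> V=6

Answer: 2 3 9 10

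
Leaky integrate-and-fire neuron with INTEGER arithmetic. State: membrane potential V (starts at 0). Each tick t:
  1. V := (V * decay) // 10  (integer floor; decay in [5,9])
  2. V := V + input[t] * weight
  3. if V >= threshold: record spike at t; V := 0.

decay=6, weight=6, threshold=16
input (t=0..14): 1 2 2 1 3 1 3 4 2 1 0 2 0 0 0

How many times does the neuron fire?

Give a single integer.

Answer: 5

Derivation:
t=0: input=1 -> V=6
t=1: input=2 -> V=15
t=2: input=2 -> V=0 FIRE
t=3: input=1 -> V=6
t=4: input=3 -> V=0 FIRE
t=5: input=1 -> V=6
t=6: input=3 -> V=0 FIRE
t=7: input=4 -> V=0 FIRE
t=8: input=2 -> V=12
t=9: input=1 -> V=13
t=10: input=0 -> V=7
t=11: input=2 -> V=0 FIRE
t=12: input=0 -> V=0
t=13: input=0 -> V=0
t=14: input=0 -> V=0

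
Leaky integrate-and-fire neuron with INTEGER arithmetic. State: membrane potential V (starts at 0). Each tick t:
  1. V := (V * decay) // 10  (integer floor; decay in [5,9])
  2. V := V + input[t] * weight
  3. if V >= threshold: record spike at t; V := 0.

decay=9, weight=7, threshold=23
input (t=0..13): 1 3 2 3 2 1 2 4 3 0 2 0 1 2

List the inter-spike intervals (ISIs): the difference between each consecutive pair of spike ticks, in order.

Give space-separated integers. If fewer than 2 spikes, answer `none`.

Answer: 2 3 1 3

Derivation:
t=0: input=1 -> V=7
t=1: input=3 -> V=0 FIRE
t=2: input=2 -> V=14
t=3: input=3 -> V=0 FIRE
t=4: input=2 -> V=14
t=5: input=1 -> V=19
t=6: input=2 -> V=0 FIRE
t=7: input=4 -> V=0 FIRE
t=8: input=3 -> V=21
t=9: input=0 -> V=18
t=10: input=2 -> V=0 FIRE
t=11: input=0 -> V=0
t=12: input=1 -> V=7
t=13: input=2 -> V=20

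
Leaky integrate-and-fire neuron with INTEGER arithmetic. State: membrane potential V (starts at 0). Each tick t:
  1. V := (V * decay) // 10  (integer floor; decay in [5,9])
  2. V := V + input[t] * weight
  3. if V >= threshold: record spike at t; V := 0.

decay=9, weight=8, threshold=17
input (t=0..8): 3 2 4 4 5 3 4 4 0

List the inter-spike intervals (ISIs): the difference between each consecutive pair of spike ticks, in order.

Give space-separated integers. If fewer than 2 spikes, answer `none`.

Answer: 2 1 1 1 1 1

Derivation:
t=0: input=3 -> V=0 FIRE
t=1: input=2 -> V=16
t=2: input=4 -> V=0 FIRE
t=3: input=4 -> V=0 FIRE
t=4: input=5 -> V=0 FIRE
t=5: input=3 -> V=0 FIRE
t=6: input=4 -> V=0 FIRE
t=7: input=4 -> V=0 FIRE
t=8: input=0 -> V=0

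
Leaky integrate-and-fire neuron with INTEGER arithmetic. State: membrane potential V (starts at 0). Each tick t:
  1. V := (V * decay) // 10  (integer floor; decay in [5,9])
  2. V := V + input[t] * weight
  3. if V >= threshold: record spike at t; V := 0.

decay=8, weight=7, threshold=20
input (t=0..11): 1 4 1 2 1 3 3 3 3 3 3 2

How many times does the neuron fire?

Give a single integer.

t=0: input=1 -> V=7
t=1: input=4 -> V=0 FIRE
t=2: input=1 -> V=7
t=3: input=2 -> V=19
t=4: input=1 -> V=0 FIRE
t=5: input=3 -> V=0 FIRE
t=6: input=3 -> V=0 FIRE
t=7: input=3 -> V=0 FIRE
t=8: input=3 -> V=0 FIRE
t=9: input=3 -> V=0 FIRE
t=10: input=3 -> V=0 FIRE
t=11: input=2 -> V=14

Answer: 8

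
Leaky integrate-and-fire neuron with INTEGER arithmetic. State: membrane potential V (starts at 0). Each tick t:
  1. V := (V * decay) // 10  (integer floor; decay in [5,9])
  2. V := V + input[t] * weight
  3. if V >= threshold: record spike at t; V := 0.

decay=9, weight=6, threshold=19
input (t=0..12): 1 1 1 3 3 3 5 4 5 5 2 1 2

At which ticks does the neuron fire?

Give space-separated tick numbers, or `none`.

Answer: 3 5 6 7 8 9 12

Derivation:
t=0: input=1 -> V=6
t=1: input=1 -> V=11
t=2: input=1 -> V=15
t=3: input=3 -> V=0 FIRE
t=4: input=3 -> V=18
t=5: input=3 -> V=0 FIRE
t=6: input=5 -> V=0 FIRE
t=7: input=4 -> V=0 FIRE
t=8: input=5 -> V=0 FIRE
t=9: input=5 -> V=0 FIRE
t=10: input=2 -> V=12
t=11: input=1 -> V=16
t=12: input=2 -> V=0 FIRE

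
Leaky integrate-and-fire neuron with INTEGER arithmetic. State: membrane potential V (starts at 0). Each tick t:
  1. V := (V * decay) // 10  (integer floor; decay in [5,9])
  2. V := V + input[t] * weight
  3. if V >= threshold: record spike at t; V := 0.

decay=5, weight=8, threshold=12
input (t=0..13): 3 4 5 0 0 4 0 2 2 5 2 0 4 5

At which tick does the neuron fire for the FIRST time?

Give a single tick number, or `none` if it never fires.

t=0: input=3 -> V=0 FIRE
t=1: input=4 -> V=0 FIRE
t=2: input=5 -> V=0 FIRE
t=3: input=0 -> V=0
t=4: input=0 -> V=0
t=5: input=4 -> V=0 FIRE
t=6: input=0 -> V=0
t=7: input=2 -> V=0 FIRE
t=8: input=2 -> V=0 FIRE
t=9: input=5 -> V=0 FIRE
t=10: input=2 -> V=0 FIRE
t=11: input=0 -> V=0
t=12: input=4 -> V=0 FIRE
t=13: input=5 -> V=0 FIRE

Answer: 0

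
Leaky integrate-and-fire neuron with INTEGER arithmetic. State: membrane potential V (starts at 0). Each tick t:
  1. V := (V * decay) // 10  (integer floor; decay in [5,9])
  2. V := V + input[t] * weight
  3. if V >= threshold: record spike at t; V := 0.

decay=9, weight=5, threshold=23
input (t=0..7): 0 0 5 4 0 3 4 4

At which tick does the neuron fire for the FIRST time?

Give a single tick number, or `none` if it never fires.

Answer: 2

Derivation:
t=0: input=0 -> V=0
t=1: input=0 -> V=0
t=2: input=5 -> V=0 FIRE
t=3: input=4 -> V=20
t=4: input=0 -> V=18
t=5: input=3 -> V=0 FIRE
t=6: input=4 -> V=20
t=7: input=4 -> V=0 FIRE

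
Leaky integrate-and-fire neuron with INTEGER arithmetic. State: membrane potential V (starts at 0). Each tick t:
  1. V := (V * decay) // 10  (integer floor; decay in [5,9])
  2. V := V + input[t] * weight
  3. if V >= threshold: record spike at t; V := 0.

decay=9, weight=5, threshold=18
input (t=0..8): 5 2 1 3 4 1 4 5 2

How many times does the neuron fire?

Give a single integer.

t=0: input=5 -> V=0 FIRE
t=1: input=2 -> V=10
t=2: input=1 -> V=14
t=3: input=3 -> V=0 FIRE
t=4: input=4 -> V=0 FIRE
t=5: input=1 -> V=5
t=6: input=4 -> V=0 FIRE
t=7: input=5 -> V=0 FIRE
t=8: input=2 -> V=10

Answer: 5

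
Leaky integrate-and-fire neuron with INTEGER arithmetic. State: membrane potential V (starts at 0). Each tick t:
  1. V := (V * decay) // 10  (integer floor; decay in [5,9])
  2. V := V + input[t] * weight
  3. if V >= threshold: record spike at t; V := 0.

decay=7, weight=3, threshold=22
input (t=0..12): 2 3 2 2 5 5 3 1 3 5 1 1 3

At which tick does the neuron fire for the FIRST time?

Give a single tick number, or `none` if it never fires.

Answer: 4

Derivation:
t=0: input=2 -> V=6
t=1: input=3 -> V=13
t=2: input=2 -> V=15
t=3: input=2 -> V=16
t=4: input=5 -> V=0 FIRE
t=5: input=5 -> V=15
t=6: input=3 -> V=19
t=7: input=1 -> V=16
t=8: input=3 -> V=20
t=9: input=5 -> V=0 FIRE
t=10: input=1 -> V=3
t=11: input=1 -> V=5
t=12: input=3 -> V=12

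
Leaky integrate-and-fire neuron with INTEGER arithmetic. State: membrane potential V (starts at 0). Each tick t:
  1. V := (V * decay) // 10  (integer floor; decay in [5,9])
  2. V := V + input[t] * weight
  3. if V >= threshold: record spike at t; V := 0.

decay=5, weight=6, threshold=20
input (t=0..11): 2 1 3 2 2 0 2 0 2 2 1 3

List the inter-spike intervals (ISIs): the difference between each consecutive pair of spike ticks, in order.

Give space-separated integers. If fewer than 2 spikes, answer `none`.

t=0: input=2 -> V=12
t=1: input=1 -> V=12
t=2: input=3 -> V=0 FIRE
t=3: input=2 -> V=12
t=4: input=2 -> V=18
t=5: input=0 -> V=9
t=6: input=2 -> V=16
t=7: input=0 -> V=8
t=8: input=2 -> V=16
t=9: input=2 -> V=0 FIRE
t=10: input=1 -> V=6
t=11: input=3 -> V=0 FIRE

Answer: 7 2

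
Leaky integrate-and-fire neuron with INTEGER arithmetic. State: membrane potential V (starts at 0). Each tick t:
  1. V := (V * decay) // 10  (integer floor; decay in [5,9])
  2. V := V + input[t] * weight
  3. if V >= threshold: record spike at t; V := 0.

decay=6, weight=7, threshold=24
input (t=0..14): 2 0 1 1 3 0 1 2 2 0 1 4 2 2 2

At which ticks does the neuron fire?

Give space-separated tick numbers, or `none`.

Answer: 4 8 11 14

Derivation:
t=0: input=2 -> V=14
t=1: input=0 -> V=8
t=2: input=1 -> V=11
t=3: input=1 -> V=13
t=4: input=3 -> V=0 FIRE
t=5: input=0 -> V=0
t=6: input=1 -> V=7
t=7: input=2 -> V=18
t=8: input=2 -> V=0 FIRE
t=9: input=0 -> V=0
t=10: input=1 -> V=7
t=11: input=4 -> V=0 FIRE
t=12: input=2 -> V=14
t=13: input=2 -> V=22
t=14: input=2 -> V=0 FIRE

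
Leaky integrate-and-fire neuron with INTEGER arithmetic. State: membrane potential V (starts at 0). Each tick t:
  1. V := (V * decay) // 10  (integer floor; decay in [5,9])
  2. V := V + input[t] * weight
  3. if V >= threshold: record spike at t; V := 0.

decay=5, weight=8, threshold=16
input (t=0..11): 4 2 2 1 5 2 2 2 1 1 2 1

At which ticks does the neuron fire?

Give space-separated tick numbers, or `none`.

Answer: 0 1 2 4 5 6 7 10

Derivation:
t=0: input=4 -> V=0 FIRE
t=1: input=2 -> V=0 FIRE
t=2: input=2 -> V=0 FIRE
t=3: input=1 -> V=8
t=4: input=5 -> V=0 FIRE
t=5: input=2 -> V=0 FIRE
t=6: input=2 -> V=0 FIRE
t=7: input=2 -> V=0 FIRE
t=8: input=1 -> V=8
t=9: input=1 -> V=12
t=10: input=2 -> V=0 FIRE
t=11: input=1 -> V=8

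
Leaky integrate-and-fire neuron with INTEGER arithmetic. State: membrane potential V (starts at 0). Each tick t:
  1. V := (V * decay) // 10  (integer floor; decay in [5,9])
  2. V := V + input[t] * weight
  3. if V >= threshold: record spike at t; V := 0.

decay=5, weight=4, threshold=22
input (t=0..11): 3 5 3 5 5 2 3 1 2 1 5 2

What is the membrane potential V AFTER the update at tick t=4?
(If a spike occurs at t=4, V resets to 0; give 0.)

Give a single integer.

t=0: input=3 -> V=12
t=1: input=5 -> V=0 FIRE
t=2: input=3 -> V=12
t=3: input=5 -> V=0 FIRE
t=4: input=5 -> V=20
t=5: input=2 -> V=18
t=6: input=3 -> V=21
t=7: input=1 -> V=14
t=8: input=2 -> V=15
t=9: input=1 -> V=11
t=10: input=5 -> V=0 FIRE
t=11: input=2 -> V=8

Answer: 20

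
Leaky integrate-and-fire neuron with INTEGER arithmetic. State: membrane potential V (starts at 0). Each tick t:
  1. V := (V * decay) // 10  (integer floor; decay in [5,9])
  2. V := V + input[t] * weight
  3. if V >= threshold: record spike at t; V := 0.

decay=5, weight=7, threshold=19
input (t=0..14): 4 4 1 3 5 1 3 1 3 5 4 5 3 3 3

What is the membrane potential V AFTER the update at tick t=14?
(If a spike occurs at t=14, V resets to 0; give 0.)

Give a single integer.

Answer: 0

Derivation:
t=0: input=4 -> V=0 FIRE
t=1: input=4 -> V=0 FIRE
t=2: input=1 -> V=7
t=3: input=3 -> V=0 FIRE
t=4: input=5 -> V=0 FIRE
t=5: input=1 -> V=7
t=6: input=3 -> V=0 FIRE
t=7: input=1 -> V=7
t=8: input=3 -> V=0 FIRE
t=9: input=5 -> V=0 FIRE
t=10: input=4 -> V=0 FIRE
t=11: input=5 -> V=0 FIRE
t=12: input=3 -> V=0 FIRE
t=13: input=3 -> V=0 FIRE
t=14: input=3 -> V=0 FIRE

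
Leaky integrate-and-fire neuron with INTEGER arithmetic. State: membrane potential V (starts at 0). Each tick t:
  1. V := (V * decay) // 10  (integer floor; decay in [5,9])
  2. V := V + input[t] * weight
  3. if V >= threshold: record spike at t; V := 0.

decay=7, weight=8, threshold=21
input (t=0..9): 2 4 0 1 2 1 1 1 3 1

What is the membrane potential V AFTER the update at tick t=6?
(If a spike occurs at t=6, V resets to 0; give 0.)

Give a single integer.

t=0: input=2 -> V=16
t=1: input=4 -> V=0 FIRE
t=2: input=0 -> V=0
t=3: input=1 -> V=8
t=4: input=2 -> V=0 FIRE
t=5: input=1 -> V=8
t=6: input=1 -> V=13
t=7: input=1 -> V=17
t=8: input=3 -> V=0 FIRE
t=9: input=1 -> V=8

Answer: 13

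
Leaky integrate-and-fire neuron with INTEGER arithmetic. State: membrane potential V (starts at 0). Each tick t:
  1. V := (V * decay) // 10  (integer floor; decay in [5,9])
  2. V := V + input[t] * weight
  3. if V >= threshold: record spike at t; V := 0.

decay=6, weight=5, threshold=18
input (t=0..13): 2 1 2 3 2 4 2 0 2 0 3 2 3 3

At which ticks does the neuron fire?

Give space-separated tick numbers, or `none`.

t=0: input=2 -> V=10
t=1: input=1 -> V=11
t=2: input=2 -> V=16
t=3: input=3 -> V=0 FIRE
t=4: input=2 -> V=10
t=5: input=4 -> V=0 FIRE
t=6: input=2 -> V=10
t=7: input=0 -> V=6
t=8: input=2 -> V=13
t=9: input=0 -> V=7
t=10: input=3 -> V=0 FIRE
t=11: input=2 -> V=10
t=12: input=3 -> V=0 FIRE
t=13: input=3 -> V=15

Answer: 3 5 10 12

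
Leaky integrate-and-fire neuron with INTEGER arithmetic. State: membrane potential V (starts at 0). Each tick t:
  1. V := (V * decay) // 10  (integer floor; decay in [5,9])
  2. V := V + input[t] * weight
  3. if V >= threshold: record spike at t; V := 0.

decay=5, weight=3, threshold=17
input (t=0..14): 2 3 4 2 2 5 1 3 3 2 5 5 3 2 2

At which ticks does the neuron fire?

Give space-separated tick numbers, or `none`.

Answer: 2 5 10

Derivation:
t=0: input=2 -> V=6
t=1: input=3 -> V=12
t=2: input=4 -> V=0 FIRE
t=3: input=2 -> V=6
t=4: input=2 -> V=9
t=5: input=5 -> V=0 FIRE
t=6: input=1 -> V=3
t=7: input=3 -> V=10
t=8: input=3 -> V=14
t=9: input=2 -> V=13
t=10: input=5 -> V=0 FIRE
t=11: input=5 -> V=15
t=12: input=3 -> V=16
t=13: input=2 -> V=14
t=14: input=2 -> V=13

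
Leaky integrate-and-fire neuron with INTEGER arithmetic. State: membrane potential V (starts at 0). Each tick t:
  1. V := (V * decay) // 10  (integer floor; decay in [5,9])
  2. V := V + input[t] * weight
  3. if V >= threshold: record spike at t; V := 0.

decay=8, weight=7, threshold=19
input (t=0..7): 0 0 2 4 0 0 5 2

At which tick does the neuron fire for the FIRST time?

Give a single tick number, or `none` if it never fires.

Answer: 3

Derivation:
t=0: input=0 -> V=0
t=1: input=0 -> V=0
t=2: input=2 -> V=14
t=3: input=4 -> V=0 FIRE
t=4: input=0 -> V=0
t=5: input=0 -> V=0
t=6: input=5 -> V=0 FIRE
t=7: input=2 -> V=14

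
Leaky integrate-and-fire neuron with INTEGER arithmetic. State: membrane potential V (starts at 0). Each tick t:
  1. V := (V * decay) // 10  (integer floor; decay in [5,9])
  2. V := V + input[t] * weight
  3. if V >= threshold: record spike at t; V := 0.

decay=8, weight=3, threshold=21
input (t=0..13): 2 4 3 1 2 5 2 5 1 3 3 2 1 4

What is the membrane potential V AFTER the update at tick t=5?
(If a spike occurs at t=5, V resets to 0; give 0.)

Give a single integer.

t=0: input=2 -> V=6
t=1: input=4 -> V=16
t=2: input=3 -> V=0 FIRE
t=3: input=1 -> V=3
t=4: input=2 -> V=8
t=5: input=5 -> V=0 FIRE
t=6: input=2 -> V=6
t=7: input=5 -> V=19
t=8: input=1 -> V=18
t=9: input=3 -> V=0 FIRE
t=10: input=3 -> V=9
t=11: input=2 -> V=13
t=12: input=1 -> V=13
t=13: input=4 -> V=0 FIRE

Answer: 0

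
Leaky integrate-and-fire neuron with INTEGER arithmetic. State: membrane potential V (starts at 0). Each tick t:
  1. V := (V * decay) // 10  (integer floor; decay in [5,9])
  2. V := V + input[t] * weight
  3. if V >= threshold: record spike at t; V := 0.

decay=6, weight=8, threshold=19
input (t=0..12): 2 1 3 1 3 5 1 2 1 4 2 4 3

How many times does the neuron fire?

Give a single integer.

Answer: 7

Derivation:
t=0: input=2 -> V=16
t=1: input=1 -> V=17
t=2: input=3 -> V=0 FIRE
t=3: input=1 -> V=8
t=4: input=3 -> V=0 FIRE
t=5: input=5 -> V=0 FIRE
t=6: input=1 -> V=8
t=7: input=2 -> V=0 FIRE
t=8: input=1 -> V=8
t=9: input=4 -> V=0 FIRE
t=10: input=2 -> V=16
t=11: input=4 -> V=0 FIRE
t=12: input=3 -> V=0 FIRE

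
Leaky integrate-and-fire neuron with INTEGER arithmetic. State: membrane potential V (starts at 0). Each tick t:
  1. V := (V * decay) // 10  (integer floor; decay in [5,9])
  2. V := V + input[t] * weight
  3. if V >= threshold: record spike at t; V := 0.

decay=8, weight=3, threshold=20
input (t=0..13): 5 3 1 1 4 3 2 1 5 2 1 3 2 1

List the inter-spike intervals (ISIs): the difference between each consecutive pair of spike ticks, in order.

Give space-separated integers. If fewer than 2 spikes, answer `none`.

Answer: 4 3

Derivation:
t=0: input=5 -> V=15
t=1: input=3 -> V=0 FIRE
t=2: input=1 -> V=3
t=3: input=1 -> V=5
t=4: input=4 -> V=16
t=5: input=3 -> V=0 FIRE
t=6: input=2 -> V=6
t=7: input=1 -> V=7
t=8: input=5 -> V=0 FIRE
t=9: input=2 -> V=6
t=10: input=1 -> V=7
t=11: input=3 -> V=14
t=12: input=2 -> V=17
t=13: input=1 -> V=16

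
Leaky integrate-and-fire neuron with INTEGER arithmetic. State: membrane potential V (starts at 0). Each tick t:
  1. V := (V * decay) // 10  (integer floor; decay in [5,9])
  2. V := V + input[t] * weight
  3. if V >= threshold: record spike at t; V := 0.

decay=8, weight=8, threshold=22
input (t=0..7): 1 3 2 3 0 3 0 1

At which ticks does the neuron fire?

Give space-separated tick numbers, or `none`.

t=0: input=1 -> V=8
t=1: input=3 -> V=0 FIRE
t=2: input=2 -> V=16
t=3: input=3 -> V=0 FIRE
t=4: input=0 -> V=0
t=5: input=3 -> V=0 FIRE
t=6: input=0 -> V=0
t=7: input=1 -> V=8

Answer: 1 3 5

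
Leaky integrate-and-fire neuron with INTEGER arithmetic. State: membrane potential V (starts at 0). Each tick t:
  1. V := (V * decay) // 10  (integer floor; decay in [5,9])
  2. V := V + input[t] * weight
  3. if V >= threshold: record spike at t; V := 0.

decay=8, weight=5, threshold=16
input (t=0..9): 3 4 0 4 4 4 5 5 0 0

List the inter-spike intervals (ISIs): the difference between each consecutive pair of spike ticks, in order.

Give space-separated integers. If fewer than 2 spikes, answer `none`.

Answer: 2 1 1 1 1

Derivation:
t=0: input=3 -> V=15
t=1: input=4 -> V=0 FIRE
t=2: input=0 -> V=0
t=3: input=4 -> V=0 FIRE
t=4: input=4 -> V=0 FIRE
t=5: input=4 -> V=0 FIRE
t=6: input=5 -> V=0 FIRE
t=7: input=5 -> V=0 FIRE
t=8: input=0 -> V=0
t=9: input=0 -> V=0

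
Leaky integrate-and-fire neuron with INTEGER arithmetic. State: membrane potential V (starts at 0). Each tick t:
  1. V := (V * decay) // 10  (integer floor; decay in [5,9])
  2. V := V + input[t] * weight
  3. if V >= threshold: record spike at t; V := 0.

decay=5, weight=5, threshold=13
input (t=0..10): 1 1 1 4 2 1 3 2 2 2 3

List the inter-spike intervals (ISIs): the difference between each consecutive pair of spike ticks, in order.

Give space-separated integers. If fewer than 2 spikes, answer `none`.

t=0: input=1 -> V=5
t=1: input=1 -> V=7
t=2: input=1 -> V=8
t=3: input=4 -> V=0 FIRE
t=4: input=2 -> V=10
t=5: input=1 -> V=10
t=6: input=3 -> V=0 FIRE
t=7: input=2 -> V=10
t=8: input=2 -> V=0 FIRE
t=9: input=2 -> V=10
t=10: input=3 -> V=0 FIRE

Answer: 3 2 2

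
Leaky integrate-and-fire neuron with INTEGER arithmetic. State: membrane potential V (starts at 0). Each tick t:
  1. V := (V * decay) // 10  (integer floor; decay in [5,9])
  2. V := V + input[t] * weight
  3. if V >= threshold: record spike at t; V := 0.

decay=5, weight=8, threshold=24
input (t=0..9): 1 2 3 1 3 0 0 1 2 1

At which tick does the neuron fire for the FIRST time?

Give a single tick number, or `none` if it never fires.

t=0: input=1 -> V=8
t=1: input=2 -> V=20
t=2: input=3 -> V=0 FIRE
t=3: input=1 -> V=8
t=4: input=3 -> V=0 FIRE
t=5: input=0 -> V=0
t=6: input=0 -> V=0
t=7: input=1 -> V=8
t=8: input=2 -> V=20
t=9: input=1 -> V=18

Answer: 2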